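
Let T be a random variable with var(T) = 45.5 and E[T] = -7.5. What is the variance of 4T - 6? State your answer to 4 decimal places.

var(4T - 6) = (4)²·var(T) = 16·45.5 = 728

728.0000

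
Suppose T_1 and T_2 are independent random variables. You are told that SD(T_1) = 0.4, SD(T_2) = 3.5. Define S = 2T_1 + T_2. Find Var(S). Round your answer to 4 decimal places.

Var(T_1) = 0.16, Var(T_2) = 12.25
By independence, Var(S) = (2)²Var(T_1) + (1)²Var(T_2)
= (2)²·0.16 + (1)²·12.25 = 12.89

12.8900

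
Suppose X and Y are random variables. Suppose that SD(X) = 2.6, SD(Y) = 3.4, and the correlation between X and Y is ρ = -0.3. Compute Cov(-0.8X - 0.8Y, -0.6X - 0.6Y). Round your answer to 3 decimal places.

6.248

var(X) = (2.6)² = 6.76;  var(Y) = (3.4)² = 11.56
Cov(X,Y) = ρ·SD(X)·SD(Y) = -0.3·2.6·3.4 = -2.652
Cov(-0.8X - 0.8Y, -0.6X - 0.6Y) = (-0.8)(-0.6)var(X) + (-0.8)(-0.6)var(Y) + [(-0.8)(-0.6) + (-0.8)(-0.6)]Cov(X,Y)
= 0.48·6.76 + 0.48·11.56 + 0.96·-2.652 = 6.24768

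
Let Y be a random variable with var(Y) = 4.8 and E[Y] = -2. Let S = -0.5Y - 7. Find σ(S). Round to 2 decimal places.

1.10

var(-0.5Y - 7) = (-0.5)²·4.8 = 1.2
σ(S) = √1.2 ≈ 1.10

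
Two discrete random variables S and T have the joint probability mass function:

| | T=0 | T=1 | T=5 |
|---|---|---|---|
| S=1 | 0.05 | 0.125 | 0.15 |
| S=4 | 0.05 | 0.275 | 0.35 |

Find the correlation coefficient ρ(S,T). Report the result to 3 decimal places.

E[S] = 3.025,  E[T] = 2.9
E[ST] = 8.975
Cov(S,T) = E[ST] − E[S]E[T] = 8.975 − (3.025)(2.9) = 0.2025
Var(S) = 1.974375,  Var(T) = 4.49
ρ = 0.2025 / √(1.974375·4.49) ≈ 0.068

0.068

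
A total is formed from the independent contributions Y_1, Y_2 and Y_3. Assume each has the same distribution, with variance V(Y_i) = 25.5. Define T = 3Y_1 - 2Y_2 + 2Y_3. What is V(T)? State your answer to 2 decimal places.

By independence, V(T) = (3)²V(Y_1) + (-2)²V(Y_2) + (2)²V(Y_3)
= (3)²·25.5 + (-2)²·25.5 + (2)²·25.5 = 433.5

433.50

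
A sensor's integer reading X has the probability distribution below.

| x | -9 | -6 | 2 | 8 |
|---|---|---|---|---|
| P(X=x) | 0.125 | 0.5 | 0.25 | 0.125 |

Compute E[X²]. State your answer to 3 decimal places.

E[X²] = (-9)²(0.125) + (-6)²(0.5) + (2)²(0.25) + (8)²(0.125) = 37.125

37.125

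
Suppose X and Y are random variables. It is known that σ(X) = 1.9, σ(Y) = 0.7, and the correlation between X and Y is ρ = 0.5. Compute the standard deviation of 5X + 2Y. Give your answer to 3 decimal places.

10.272

var(X) = (1.9)² = 3.61;  var(Y) = (0.7)² = 0.49
Cov(X,Y) = ρ·σ(X)·σ(Y) = 0.5·1.9·0.7 = 0.665
var(5X + 2Y) = (5)²·var(X) + (2)²·var(Y) + 2·(5)·(2)·Cov(X,Y)
= 25·3.61 + 4·0.49 + 20·0.665 = 105.51
σ(5X + 2Y) = √105.51 ≈ 10.272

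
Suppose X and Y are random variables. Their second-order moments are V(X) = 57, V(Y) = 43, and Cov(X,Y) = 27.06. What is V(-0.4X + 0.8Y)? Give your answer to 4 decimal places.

V(-0.4X + 0.8Y) = (-0.4)²·V(X) + (0.8)²·V(Y) + 2·(-0.4)·(0.8)·Cov(X,Y)
= 0.16·57 + 0.64·43 + -0.64·27.06 = 19.3216

19.3216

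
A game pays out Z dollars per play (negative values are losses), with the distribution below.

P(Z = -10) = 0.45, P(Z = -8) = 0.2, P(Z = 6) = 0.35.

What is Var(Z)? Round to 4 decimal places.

E[Z] = (-10)(0.45) + (-8)(0.2) + (6)(0.35) = -4
E[Z²] = (-10)²(0.45) + (-8)²(0.2) + (6)²(0.35) = 70.4
Var(Z) = E[Z²] − (E[Z])² = 70.4 − (-4)² = 54.4

54.4000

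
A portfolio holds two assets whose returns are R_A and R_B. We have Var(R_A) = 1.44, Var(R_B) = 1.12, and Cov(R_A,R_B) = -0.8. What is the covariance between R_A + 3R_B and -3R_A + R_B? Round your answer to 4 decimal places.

5.4400

Cov(R_A + 3R_B, -3R_A + R_B) = (1)(-3)Var(R_A) + (3)(1)Var(R_B) + [(1)(1) + (3)(-3)]Cov(R_A,R_B)
= -3·1.44 + 3·1.12 + -8·-0.8 = 5.44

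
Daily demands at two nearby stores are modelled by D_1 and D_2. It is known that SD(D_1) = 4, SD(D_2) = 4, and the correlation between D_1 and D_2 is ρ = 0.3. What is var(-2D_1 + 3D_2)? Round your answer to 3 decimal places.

150.400

var(D_1) = (4)² = 16;  var(D_2) = (4)² = 16
cov(D_1,D_2) = ρ·SD(D_1)·SD(D_2) = 0.3·4·4 = 4.8
var(-2D_1 + 3D_2) = (-2)²·var(D_1) + (3)²·var(D_2) + 2·(-2)·(3)·cov(D_1,D_2)
= 4·16 + 9·16 + -12·4.8 = 150.4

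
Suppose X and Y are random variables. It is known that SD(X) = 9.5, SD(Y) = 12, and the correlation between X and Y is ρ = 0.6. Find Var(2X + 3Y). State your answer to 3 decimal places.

Var(X) = (9.5)² = 90.25;  Var(Y) = (12)² = 144
Cov(X,Y) = ρ·SD(X)·SD(Y) = 0.6·9.5·12 = 68.4
Var(2X + 3Y) = (2)²·Var(X) + (3)²·Var(Y) + 2·(2)·(3)·Cov(X,Y)
= 4·90.25 + 9·144 + 12·68.4 = 2477.8

2477.800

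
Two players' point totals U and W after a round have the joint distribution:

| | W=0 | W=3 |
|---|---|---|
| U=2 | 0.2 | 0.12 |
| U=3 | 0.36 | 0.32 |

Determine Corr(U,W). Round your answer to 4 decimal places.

0.0898

E[U] = 2.68,  E[W] = 1.32
E[UW] = 3.6
Cov(U,W) = E[UW] − E[U]E[W] = 3.6 − (2.68)(1.32) = 0.0624
Var(U) = 0.2176,  Var(W) = 2.2176
ρ = 0.0624 / √(0.2176·2.2176) ≈ 0.0898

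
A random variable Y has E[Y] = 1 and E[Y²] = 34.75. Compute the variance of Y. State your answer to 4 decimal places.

Var(Y) = 34.75 − (1)² = 33.75

33.7500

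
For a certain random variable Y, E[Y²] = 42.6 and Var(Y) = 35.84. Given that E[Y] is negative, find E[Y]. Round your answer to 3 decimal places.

-2.600

(E[Y])² = E[Y²] − Var(Y) = 42.6 − 35.84 = 6.76
E[Y] = −√6.76 = -2.6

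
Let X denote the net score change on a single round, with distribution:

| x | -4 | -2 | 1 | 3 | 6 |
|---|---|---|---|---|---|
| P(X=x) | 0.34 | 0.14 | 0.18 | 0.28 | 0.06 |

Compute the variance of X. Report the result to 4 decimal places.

10.7924

E[X] = (-4)(0.34) + (-2)(0.14) + (1)(0.18) + (3)(0.28) + (6)(0.06) = -0.26
E[X²] = (-4)²(0.34) + (-2)²(0.14) + (1)²(0.18) + (3)²(0.28) + (6)²(0.06) = 10.86
V(X) = E[X²] − (E[X])² = 10.86 − (-0.26)² = 10.7924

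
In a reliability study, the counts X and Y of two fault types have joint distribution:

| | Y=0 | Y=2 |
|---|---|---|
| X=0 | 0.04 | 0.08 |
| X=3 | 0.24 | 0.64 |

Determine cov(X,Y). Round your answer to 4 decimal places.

E[X] = 2.64,  E[Y] = 1.44
E[XY] = 3.84
cov(X,Y) = E[XY] − E[X]E[Y] = 3.84 − (2.64)(1.44) = 0.0384

0.0384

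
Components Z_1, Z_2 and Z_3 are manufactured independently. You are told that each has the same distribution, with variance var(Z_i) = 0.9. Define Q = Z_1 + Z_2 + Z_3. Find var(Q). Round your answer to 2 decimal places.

2.70

By independence, var(Q) = (1)²var(Z_1) + (1)²var(Z_2) + (1)²var(Z_3)
= (1)²·0.9 + (1)²·0.9 + (1)²·0.9 = 2.7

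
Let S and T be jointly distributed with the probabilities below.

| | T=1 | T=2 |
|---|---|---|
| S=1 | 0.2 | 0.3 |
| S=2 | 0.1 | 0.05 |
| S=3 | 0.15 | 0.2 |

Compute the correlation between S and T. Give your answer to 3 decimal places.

-0.039

E[S] = 1.85,  E[T] = 1.55
E[ST] = 2.85
cov(S,T) = E[ST] − E[S]E[T] = 2.85 − (1.85)(1.55) = -0.0175
var(S) = 0.8275,  var(T) = 0.2475
ρ = -0.0175 / √(0.8275·0.2475) ≈ -0.039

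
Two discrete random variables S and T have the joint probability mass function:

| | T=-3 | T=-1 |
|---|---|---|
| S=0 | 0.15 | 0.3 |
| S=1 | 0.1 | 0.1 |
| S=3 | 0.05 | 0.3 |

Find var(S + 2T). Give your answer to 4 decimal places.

E[S] = 1.25,  E[T] = -1.6,  E[ST] = -1.75
var(S) = 3.35 − (1.25)² = 1.7875;  var(T) = 3.4 − (-1.6)² = 0.84
cov(S,T) = -1.75 − (1.25)(-1.6) = 0.25
var(S + 2T) = (1)²·1.7875 + (2)²·0.84 + 2·(1)·(2)·0.25 = 6.1475

6.1475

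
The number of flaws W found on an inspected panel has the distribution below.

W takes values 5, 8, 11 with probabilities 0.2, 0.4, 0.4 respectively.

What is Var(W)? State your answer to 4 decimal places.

5.0400

E[W] = (5)(0.2) + (8)(0.4) + (11)(0.4) = 8.6
E[W²] = (5)²(0.2) + (8)²(0.4) + (11)²(0.4) = 79
Var(W) = E[W²] − (E[W])² = 79 − (8.6)² = 5.04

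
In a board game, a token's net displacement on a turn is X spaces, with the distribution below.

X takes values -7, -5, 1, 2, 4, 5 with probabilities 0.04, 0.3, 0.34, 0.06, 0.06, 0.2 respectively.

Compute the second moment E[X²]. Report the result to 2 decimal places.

16.00

E[X²] = (-7)²(0.04) + (-5)²(0.3) + (1)²(0.34) + (2)²(0.06) + (4)²(0.06) + (5)²(0.2) = 16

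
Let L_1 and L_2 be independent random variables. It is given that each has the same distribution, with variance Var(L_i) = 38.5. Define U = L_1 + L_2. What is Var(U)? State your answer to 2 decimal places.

By independence, Var(U) = (1)²Var(L_1) + (1)²Var(L_2)
= (1)²·38.5 + (1)²·38.5 = 77

77.00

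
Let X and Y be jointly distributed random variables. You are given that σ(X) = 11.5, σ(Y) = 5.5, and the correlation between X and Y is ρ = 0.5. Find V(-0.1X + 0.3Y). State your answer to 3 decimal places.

2.148

V(X) = (11.5)² = 132.25;  V(Y) = (5.5)² = 30.25
Cov(X,Y) = ρ·σ(X)·σ(Y) = 0.5·11.5·5.5 = 31.625
V(-0.1X + 0.3Y) = (-0.1)²·V(X) + (0.3)²·V(Y) + 2·(-0.1)·(0.3)·Cov(X,Y)
= 0.01·132.25 + 0.09·30.25 + -0.06·31.625 = 2.1475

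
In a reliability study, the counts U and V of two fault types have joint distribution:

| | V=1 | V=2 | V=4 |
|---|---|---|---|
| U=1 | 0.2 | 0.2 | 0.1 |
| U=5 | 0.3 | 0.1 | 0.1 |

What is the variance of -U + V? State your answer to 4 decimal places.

5.6900

E[U] = 3,  E[V] = 1.9,  E[UV] = 5.5
Var(U) = 13 − (3)² = 4;  Var(V) = 4.9 − (1.9)² = 1.29
cov(U,V) = 5.5 − (3)(1.9) = -0.2
Var(-U + V) = (-1)²·4 + (1)²·1.29 + 2·(-1)·(1)·-0.2 = 5.69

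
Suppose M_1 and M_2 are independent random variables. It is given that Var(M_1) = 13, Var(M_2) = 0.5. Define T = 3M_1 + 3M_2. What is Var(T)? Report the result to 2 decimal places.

121.50

By independence, Var(T) = (3)²Var(M_1) + (3)²Var(M_2)
= (3)²·13 + (3)²·0.5 = 121.5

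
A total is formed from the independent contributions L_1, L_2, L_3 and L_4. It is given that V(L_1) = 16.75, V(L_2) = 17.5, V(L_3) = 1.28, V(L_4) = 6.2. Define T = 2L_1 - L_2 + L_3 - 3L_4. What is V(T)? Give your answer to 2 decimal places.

141.58

By independence, V(T) = (2)²V(L_1) + (-1)²V(L_2) + (1)²V(L_3) + (-3)²V(L_4)
= (2)²·16.75 + (-1)²·17.5 + (1)²·1.28 + (-3)²·6.2 = 141.58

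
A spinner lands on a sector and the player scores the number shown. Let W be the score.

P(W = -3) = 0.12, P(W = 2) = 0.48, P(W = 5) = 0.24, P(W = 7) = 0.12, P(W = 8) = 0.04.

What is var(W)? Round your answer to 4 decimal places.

E[W] = (-3)(0.12) + (2)(0.48) + (5)(0.24) + (7)(0.12) + (8)(0.04) = 2.96
E[W²] = (-3)²(0.12) + (2)²(0.48) + (5)²(0.24) + (7)²(0.12) + (8)²(0.04) = 17.44
var(W) = E[W²] − (E[W])² = 17.44 − (2.96)² = 8.6784

8.6784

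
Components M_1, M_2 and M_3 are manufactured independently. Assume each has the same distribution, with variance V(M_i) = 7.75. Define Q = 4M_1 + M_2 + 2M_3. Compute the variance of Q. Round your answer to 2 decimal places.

By independence, V(Q) = (4)²V(M_1) + (1)²V(M_2) + (2)²V(M_3)
= (4)²·7.75 + (1)²·7.75 + (2)²·7.75 = 162.75

162.75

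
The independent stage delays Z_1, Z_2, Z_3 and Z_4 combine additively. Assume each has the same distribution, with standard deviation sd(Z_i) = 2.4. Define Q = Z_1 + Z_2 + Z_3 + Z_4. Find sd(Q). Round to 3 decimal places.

var(Z_i) = (2.4)² = 5.76
By independence, var(Q) = (1)²var(Z_1) + (1)²var(Z_2) + (1)²var(Z_3) + (1)²var(Z_4)
= (1)²·5.76 + (1)²·5.76 + (1)²·5.76 + (1)²·5.76 = 23.04
sd(Q) = √23.04 ≈ 4.800

4.800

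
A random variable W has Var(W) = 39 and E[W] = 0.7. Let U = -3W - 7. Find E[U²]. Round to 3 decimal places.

E[-3W - 7] = -3·0.7 − 7 = -9.1
Var(-3W - 7) = (-3)²·39 = 351
E[U²] = Var(U) + (E[U])² = 351 + (-9.1)² = 433.81

433.810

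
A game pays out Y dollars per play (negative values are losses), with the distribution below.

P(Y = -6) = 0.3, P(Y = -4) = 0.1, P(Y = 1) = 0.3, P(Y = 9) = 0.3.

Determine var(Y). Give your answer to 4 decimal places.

E[Y] = (-6)(0.3) + (-4)(0.1) + (1)(0.3) + (9)(0.3) = 0.8
E[Y²] = (-6)²(0.3) + (-4)²(0.1) + (1)²(0.3) + (9)²(0.3) = 37
var(Y) = E[Y²] − (E[Y])² = 37 − (0.8)² = 36.36

36.3600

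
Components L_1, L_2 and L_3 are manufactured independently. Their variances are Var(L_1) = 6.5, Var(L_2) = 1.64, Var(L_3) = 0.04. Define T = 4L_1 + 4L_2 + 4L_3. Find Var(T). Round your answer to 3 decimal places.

130.880

By independence, Var(T) = (4)²Var(L_1) + (4)²Var(L_2) + (4)²Var(L_3)
= (4)²·6.5 + (4)²·1.64 + (4)²·0.04 = 130.88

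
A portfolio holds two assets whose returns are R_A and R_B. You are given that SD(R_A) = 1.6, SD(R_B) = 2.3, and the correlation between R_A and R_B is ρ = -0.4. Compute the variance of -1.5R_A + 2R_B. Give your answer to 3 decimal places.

V(R_A) = (1.6)² = 2.56;  V(R_B) = (2.3)² = 5.29
Cov(R_A,R_B) = ρ·SD(R_A)·SD(R_B) = -0.4·1.6·2.3 = -1.472
V(-1.5R_A + 2R_B) = (-1.5)²·V(R_A) + (2)²·V(R_B) + 2·(-1.5)·(2)·Cov(R_A,R_B)
= 2.25·2.56 + 4·5.29 + -6·-1.472 = 35.752

35.752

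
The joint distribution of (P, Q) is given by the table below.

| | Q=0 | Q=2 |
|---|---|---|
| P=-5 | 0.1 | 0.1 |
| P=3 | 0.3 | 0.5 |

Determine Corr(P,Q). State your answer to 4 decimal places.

0.1021

E[P] = 1.4,  E[Q] = 1.2
E[PQ] = 2
Cov(P,Q) = E[PQ] − E[P]E[Q] = 2 − (1.4)(1.2) = 0.32
Var(P) = 10.24,  Var(Q) = 0.96
ρ = 0.32 / √(10.24·0.96) ≈ 0.1021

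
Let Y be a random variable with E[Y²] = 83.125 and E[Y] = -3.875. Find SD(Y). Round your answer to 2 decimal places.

Var(Y) = 83.125 − (-3.875)² = 68.109375
SD(Y) = √68.109375 ≈ 8.25

8.25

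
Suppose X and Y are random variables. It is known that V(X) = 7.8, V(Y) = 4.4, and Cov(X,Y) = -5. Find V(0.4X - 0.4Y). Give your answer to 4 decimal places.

V(0.4X - 0.4Y) = (0.4)²·V(X) + (-0.4)²·V(Y) + 2·(0.4)·(-0.4)·Cov(X,Y)
= 0.16·7.8 + 0.16·4.4 + -0.32·-5 = 3.552

3.5520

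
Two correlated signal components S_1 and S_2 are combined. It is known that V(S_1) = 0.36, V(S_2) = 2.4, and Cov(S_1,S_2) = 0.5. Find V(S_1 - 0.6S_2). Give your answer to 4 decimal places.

V(S_1 - 0.6S_2) = (1)²·V(S_1) + (-0.6)²·V(S_2) + 2·(1)·(-0.6)·Cov(S_1,S_2)
= 1·0.36 + 0.36·2.4 + -1.2·0.5 = 0.624

0.6240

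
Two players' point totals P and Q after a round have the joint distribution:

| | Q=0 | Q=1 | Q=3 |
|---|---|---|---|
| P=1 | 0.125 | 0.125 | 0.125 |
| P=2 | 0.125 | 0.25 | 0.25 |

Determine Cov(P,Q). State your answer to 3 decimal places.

0.063

E[P] = 1.625,  E[Q] = 1.5
E[PQ] = 2.5
Cov(P,Q) = E[PQ] − E[P]E[Q] = 2.5 − (1.625)(1.5) = 0.0625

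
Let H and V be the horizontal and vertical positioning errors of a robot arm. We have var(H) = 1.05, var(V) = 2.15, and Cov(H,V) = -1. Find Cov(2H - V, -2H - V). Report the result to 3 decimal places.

-2.050

Cov(2H - V, -2H - V) = (2)(-2)var(H) + (-1)(-1)var(V) + [(2)(-1) + (-1)(-2)]Cov(H,V)
= -4·1.05 + 1·2.15 + 0·-1 = -2.05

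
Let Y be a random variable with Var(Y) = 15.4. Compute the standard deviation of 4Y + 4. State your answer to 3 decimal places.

15.697

Var(4Y + 4) = (4)²·15.4 = 246.4
SD(4Y + 4) = √246.4 ≈ 15.697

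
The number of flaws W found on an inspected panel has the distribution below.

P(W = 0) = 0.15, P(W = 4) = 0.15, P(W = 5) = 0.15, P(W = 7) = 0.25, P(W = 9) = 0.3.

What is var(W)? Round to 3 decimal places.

E[W] = (0)(0.15) + (4)(0.15) + (5)(0.15) + (7)(0.25) + (9)(0.3) = 5.8
E[W²] = (0)²(0.15) + (4)²(0.15) + (5)²(0.15) + (7)²(0.25) + (9)²(0.3) = 42.7
var(W) = E[W²] − (E[W])² = 42.7 − (5.8)² = 9.06

9.060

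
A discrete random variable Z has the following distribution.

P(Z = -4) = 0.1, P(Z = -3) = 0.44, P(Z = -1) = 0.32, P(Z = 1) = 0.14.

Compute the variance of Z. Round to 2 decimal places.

E[Z] = (-4)(0.1) + (-3)(0.44) + (-1)(0.32) + (1)(0.14) = -1.9
E[Z²] = (-4)²(0.1) + (-3)²(0.44) + (-1)²(0.32) + (1)²(0.14) = 6.02
Var(Z) = E[Z²] − (E[Z])² = 6.02 − (-1.9)² = 2.41

2.41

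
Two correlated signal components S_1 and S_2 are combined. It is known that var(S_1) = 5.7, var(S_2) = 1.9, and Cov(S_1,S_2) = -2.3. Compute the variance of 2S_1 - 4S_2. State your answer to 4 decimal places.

90.0000

var(2S_1 - 4S_2) = (2)²·var(S_1) + (-4)²·var(S_2) + 2·(2)·(-4)·Cov(S_1,S_2)
= 4·5.7 + 16·1.9 + -16·-2.3 = 90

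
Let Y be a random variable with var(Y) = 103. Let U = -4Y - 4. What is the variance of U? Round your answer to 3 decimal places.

1648.000

var(-4Y - 4) = (-4)²·var(Y) = 16·103 = 1648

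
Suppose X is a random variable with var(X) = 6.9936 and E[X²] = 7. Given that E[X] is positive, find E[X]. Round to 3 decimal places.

(E[X])² = E[X²] − var(X) = 7 − 6.9936 = 0.0064
E[X] = √0.0064 = 0.08

0.080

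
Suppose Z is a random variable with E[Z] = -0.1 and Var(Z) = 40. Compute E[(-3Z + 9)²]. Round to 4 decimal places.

E[-3Z + 9] = -3·-0.1 + 9 = 9.3
Var(-3Z + 9) = (-3)²·40 = 360
E[(-3Z + 9)²] = Var((-3Z + 9)) + (E[(-3Z + 9)])² = 360 + (9.3)² = 446.49

446.4900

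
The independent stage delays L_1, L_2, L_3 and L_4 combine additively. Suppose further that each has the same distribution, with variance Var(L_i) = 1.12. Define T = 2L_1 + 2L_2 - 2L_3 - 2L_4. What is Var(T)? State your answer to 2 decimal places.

17.92

By independence, Var(T) = (2)²Var(L_1) + (2)²Var(L_2) + (-2)²Var(L_3) + (-2)²Var(L_4)
= (2)²·1.12 + (2)²·1.12 + (-2)²·1.12 + (-2)²·1.12 = 17.92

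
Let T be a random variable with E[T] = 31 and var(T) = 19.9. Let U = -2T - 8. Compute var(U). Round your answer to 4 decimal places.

79.6000

var(-2T - 8) = (-2)²·var(T) = 4·19.9 = 79.6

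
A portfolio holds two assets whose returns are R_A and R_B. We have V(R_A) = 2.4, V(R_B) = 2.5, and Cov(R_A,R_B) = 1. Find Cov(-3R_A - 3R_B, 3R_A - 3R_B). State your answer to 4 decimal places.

0.9000

Cov(-3R_A - 3R_B, 3R_A - 3R_B) = (-3)(3)V(R_A) + (-3)(-3)V(R_B) + [(-3)(-3) + (-3)(3)]Cov(R_A,R_B)
= -9·2.4 + 9·2.5 + 0·1 = 0.9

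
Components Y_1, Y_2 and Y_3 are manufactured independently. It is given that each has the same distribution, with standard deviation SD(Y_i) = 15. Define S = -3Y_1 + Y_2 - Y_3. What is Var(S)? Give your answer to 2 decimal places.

Var(Y_i) = (15)² = 225
By independence, Var(S) = (-3)²Var(Y_1) + (1)²Var(Y_2) + (-1)²Var(Y_3)
= (-3)²·225 + (1)²·225 + (-1)²·225 = 2475

2475.00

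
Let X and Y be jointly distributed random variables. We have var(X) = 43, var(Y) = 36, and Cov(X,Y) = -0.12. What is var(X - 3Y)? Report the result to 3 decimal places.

var(X - 3Y) = (1)²·var(X) + (-3)²·var(Y) + 2·(1)·(-3)·Cov(X,Y)
= 1·43 + 9·36 + -6·-0.12 = 367.72

367.720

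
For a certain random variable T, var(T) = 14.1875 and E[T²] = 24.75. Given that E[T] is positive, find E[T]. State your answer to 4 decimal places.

(E[T])² = E[T²] − var(T) = 24.75 − 14.1875 = 10.5625
E[T] = √10.5625 = 3.25

3.2500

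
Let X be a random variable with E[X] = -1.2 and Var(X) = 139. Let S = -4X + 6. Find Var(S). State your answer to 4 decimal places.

2224.0000

Var(-4X + 6) = (-4)²·Var(X) = 16·139 = 2224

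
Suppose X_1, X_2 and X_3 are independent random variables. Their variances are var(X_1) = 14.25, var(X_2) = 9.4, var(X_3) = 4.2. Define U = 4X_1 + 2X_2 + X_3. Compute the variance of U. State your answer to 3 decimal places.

By independence, var(U) = (4)²var(X_1) + (2)²var(X_2) + (1)²var(X_3)
= (4)²·14.25 + (2)²·9.4 + (1)²·4.2 = 269.8

269.800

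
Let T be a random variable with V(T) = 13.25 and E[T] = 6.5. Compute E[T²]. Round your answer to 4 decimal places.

E[T²] = V(T) + (E[T])² = 13.25 + (6.5)² = 55.5

55.5000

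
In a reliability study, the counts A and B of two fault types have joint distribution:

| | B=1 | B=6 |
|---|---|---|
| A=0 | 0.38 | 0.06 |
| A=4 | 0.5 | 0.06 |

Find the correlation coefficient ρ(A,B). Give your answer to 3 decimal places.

-0.045

E[A] = 2.24,  E[B] = 1.6
E[AB] = 3.44
cov(A,B) = E[AB] − E[A]E[B] = 3.44 − (2.24)(1.6) = -0.144
Var(A) = 3.9424,  Var(B) = 2.64
ρ = -0.144 / √(3.9424·2.64) ≈ -0.045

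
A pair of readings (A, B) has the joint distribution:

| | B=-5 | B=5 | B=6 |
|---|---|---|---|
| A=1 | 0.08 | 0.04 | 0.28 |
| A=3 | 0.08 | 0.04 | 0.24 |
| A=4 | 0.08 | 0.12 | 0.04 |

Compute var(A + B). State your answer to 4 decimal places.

21.2000

E[A] = 2.44,  E[B] = 3.16,  E[AB] = 6.96
var(A) = 7.48 − (2.44)² = 1.5264;  var(B) = 31.16 − (3.16)² = 21.1744
Cov(A,B) = 6.96 − (2.44)(3.16) = -0.7504
var(A + B) = (1)²·1.5264 + (1)²·21.1744 + 2·(1)·(1)·-0.7504 = 21.2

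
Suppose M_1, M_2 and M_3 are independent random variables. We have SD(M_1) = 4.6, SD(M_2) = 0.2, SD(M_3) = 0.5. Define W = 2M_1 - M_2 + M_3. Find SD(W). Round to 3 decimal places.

9.216

var(M_1) = 21.16, var(M_2) = 0.04, var(M_3) = 0.25
By independence, var(W) = (2)²var(M_1) + (-1)²var(M_2) + (1)²var(M_3)
= (2)²·21.16 + (-1)²·0.04 + (1)²·0.25 = 84.93
SD(W) = √84.93 ≈ 9.216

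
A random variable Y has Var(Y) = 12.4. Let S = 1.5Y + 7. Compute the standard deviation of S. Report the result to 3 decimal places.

Var(1.5Y + 7) = (1.5)²·12.4 = 27.9
σ(S) = √27.9 ≈ 5.282

5.282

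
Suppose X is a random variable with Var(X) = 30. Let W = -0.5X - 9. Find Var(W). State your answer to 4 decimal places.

7.5000

Var(-0.5X - 9) = (-0.5)²·Var(X) = 0.25·30 = 7.5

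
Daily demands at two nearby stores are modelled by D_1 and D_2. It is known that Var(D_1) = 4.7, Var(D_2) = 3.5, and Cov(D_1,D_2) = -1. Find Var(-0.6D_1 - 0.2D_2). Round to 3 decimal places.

Var(-0.6D_1 - 0.2D_2) = (-0.6)²·Var(D_1) + (-0.2)²·Var(D_2) + 2·(-0.6)·(-0.2)·Cov(D_1,D_2)
= 0.36·4.7 + 0.04·3.5 + 0.24·-1 = 1.592

1.592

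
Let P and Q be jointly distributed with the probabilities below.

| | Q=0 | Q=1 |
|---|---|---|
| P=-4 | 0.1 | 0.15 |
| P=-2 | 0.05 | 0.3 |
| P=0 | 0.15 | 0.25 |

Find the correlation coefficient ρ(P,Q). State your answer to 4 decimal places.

-0.0138

E[P] = -1.7,  E[Q] = 0.7
E[PQ] = -1.2
cov(P,Q) = E[PQ] − E[P]E[Q] = -1.2 − (-1.7)(0.7) = -0.01
var(P) = 2.51,  var(Q) = 0.21
ρ = -0.01 / √(2.51·0.21) ≈ -0.0138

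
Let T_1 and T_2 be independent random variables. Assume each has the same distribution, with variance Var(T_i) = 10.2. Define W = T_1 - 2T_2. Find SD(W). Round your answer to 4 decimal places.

7.1414

By independence, Var(W) = (1)²Var(T_1) + (-2)²Var(T_2)
= (1)²·10.2 + (-2)²·10.2 = 51
SD(W) = √51 ≈ 7.1414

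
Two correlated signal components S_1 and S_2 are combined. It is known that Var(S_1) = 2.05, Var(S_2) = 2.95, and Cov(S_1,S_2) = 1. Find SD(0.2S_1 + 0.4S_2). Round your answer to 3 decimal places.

Var(0.2S_1 + 0.4S_2) = (0.2)²·Var(S_1) + (0.4)²·Var(S_2) + 2·(0.2)·(0.4)·Cov(S_1,S_2)
= 0.04·2.05 + 0.16·2.95 + 0.16·1 = 0.714
SD(0.2S_1 + 0.4S_2) = √0.714 ≈ 0.845

0.845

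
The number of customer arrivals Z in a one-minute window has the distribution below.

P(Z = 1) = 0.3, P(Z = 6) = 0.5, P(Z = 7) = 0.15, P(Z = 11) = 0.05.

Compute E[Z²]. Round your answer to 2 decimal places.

E[Z²] = (1)²(0.3) + (6)²(0.5) + (7)²(0.15) + (11)²(0.05) = 31.7

31.70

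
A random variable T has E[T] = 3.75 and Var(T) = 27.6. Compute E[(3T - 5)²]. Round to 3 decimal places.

287.463

E[3T - 5] = 3·3.75 − 5 = 6.25
Var(3T - 5) = (3)²·27.6 = 248.4
E[(3T - 5)²] = Var((3T - 5)) + (E[(3T - 5)])² = 248.4 + (6.25)² = 287.4625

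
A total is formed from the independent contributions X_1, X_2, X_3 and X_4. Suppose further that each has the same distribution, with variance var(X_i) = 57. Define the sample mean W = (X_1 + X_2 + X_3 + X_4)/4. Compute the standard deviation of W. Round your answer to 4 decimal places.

By independence, var(W) = (0.25)²var(X_1) + (0.25)²var(X_2) + (0.25)²var(X_3) + (0.25)²var(X_4)
= (0.25)²·57 + (0.25)²·57 + (0.25)²·57 + (0.25)²·57 = 14.25
σ(W) = √14.25 ≈ 3.7749

3.7749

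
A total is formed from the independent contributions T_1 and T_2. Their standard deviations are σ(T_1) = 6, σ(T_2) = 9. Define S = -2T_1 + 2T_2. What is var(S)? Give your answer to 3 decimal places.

var(T_1) = 36, var(T_2) = 81
By independence, var(S) = (-2)²var(T_1) + (2)²var(T_2)
= (-2)²·36 + (2)²·81 = 468

468.000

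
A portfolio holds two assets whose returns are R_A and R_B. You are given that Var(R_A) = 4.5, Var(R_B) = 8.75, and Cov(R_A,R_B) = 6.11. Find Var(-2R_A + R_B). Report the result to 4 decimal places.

Var(-2R_A + R_B) = (-2)²·Var(R_A) + (1)²·Var(R_B) + 2·(-2)·(1)·Cov(R_A,R_B)
= 4·4.5 + 1·8.75 + -4·6.11 = 2.31

2.3100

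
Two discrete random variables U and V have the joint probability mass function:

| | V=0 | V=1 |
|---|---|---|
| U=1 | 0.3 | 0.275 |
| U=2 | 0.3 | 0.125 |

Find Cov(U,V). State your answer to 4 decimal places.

E[U] = 1.425,  E[V] = 0.4
E[UV] = 0.525
Cov(U,V) = E[UV] − E[U]E[V] = 0.525 − (1.425)(0.4) = -0.045

-0.0450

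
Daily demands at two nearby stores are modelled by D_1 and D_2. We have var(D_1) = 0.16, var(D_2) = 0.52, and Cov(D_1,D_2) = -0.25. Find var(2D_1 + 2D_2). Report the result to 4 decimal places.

0.7200

var(2D_1 + 2D_2) = (2)²·var(D_1) + (2)²·var(D_2) + 2·(2)·(2)·Cov(D_1,D_2)
= 4·0.16 + 4·0.52 + 8·-0.25 = 0.72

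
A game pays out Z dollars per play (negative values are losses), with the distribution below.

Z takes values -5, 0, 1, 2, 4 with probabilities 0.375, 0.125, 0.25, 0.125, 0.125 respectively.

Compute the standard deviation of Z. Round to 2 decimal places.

E[Z] = (-5)(0.375) + (0)(0.125) + (1)(0.25) + (2)(0.125) + (4)(0.125) = -0.875
E[Z²] = (-5)²(0.375) + (0)²(0.125) + (1)²(0.25) + (2)²(0.125) + (4)²(0.125) = 12.125
Var(Z) = E[Z²] − (E[Z])² = 12.125 − (-0.875)² = 11.359375
σ(Z) = √11.359375 ≈ 3.37

3.37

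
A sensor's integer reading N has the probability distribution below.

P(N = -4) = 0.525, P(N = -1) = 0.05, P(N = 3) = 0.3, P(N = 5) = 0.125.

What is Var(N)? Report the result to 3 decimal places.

13.884

E[N] = (-4)(0.525) + (-1)(0.05) + (3)(0.3) + (5)(0.125) = -0.625
E[N²] = (-4)²(0.525) + (-1)²(0.05) + (3)²(0.3) + (5)²(0.125) = 14.275
Var(N) = E[N²] − (E[N])² = 14.275 − (-0.625)² = 13.884375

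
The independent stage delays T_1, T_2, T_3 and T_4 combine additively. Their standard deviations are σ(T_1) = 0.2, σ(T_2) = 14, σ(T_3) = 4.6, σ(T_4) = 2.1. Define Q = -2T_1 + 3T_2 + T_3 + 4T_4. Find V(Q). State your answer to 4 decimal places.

V(T_1) = 0.04, V(T_2) = 196, V(T_3) = 21.16, V(T_4) = 4.41
By independence, V(Q) = (-2)²V(T_1) + (3)²V(T_2) + (1)²V(T_3) + (4)²V(T_4)
= (-2)²·0.04 + (3)²·196 + (1)²·21.16 + (4)²·4.41 = 1855.88

1855.8800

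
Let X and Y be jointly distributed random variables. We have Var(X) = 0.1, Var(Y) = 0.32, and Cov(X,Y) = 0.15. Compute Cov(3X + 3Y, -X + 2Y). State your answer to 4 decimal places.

2.0700

Cov(3X + 3Y, -X + 2Y) = (3)(-1)Var(X) + (3)(2)Var(Y) + [(3)(2) + (3)(-1)]Cov(X,Y)
= -3·0.1 + 6·0.32 + 3·0.15 = 2.07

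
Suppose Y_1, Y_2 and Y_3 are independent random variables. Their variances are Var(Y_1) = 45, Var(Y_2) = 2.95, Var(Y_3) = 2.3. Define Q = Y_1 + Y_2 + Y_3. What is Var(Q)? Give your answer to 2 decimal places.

50.25

By independence, Var(Q) = (1)²Var(Y_1) + (1)²Var(Y_2) + (1)²Var(Y_3)
= (1)²·45 + (1)²·2.95 + (1)²·2.3 = 50.25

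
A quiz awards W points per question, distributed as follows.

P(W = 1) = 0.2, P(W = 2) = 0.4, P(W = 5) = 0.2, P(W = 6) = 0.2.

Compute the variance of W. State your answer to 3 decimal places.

E[W] = (1)(0.2) + (2)(0.4) + (5)(0.2) + (6)(0.2) = 3.2
E[W²] = (1)²(0.2) + (2)²(0.4) + (5)²(0.2) + (6)²(0.2) = 14
Var(W) = E[W²] − (E[W])² = 14 − (3.2)² = 3.76

3.760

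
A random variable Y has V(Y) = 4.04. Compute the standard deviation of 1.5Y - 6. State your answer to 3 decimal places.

3.015

V(1.5Y - 6) = (1.5)²·4.04 = 9.09
SD(1.5Y - 6) = √9.09 ≈ 3.015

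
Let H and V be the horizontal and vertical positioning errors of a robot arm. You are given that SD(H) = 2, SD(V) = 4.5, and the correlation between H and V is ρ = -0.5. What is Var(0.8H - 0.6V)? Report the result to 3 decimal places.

14.170

Var(H) = (2)² = 4;  Var(V) = (4.5)² = 20.25
Cov(H,V) = ρ·SD(H)·SD(V) = -0.5·2·4.5 = -4.5
Var(0.8H - 0.6V) = (0.8)²·Var(H) + (-0.6)²·Var(V) + 2·(0.8)·(-0.6)·Cov(H,V)
= 0.64·4 + 0.36·20.25 + -0.96·-4.5 = 14.17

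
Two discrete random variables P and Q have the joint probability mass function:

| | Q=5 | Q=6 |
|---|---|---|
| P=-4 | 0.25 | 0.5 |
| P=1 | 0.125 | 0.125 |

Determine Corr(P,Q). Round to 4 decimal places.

E[P] = -2.75,  E[Q] = 5.625
E[PQ] = -15.625
Cov(P,Q) = E[PQ] − E[P]E[Q] = -15.625 − (-2.75)(5.625) = -0.15625
var(P) = 4.6875,  var(Q) = 0.234375
ρ = -0.15625 / √(4.6875·0.234375) ≈ -0.1491

-0.1491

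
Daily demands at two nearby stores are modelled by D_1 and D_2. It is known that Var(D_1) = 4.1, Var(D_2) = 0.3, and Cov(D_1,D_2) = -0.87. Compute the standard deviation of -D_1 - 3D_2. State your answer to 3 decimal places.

Var(-D_1 - 3D_2) = (-1)²·Var(D_1) + (-3)²·Var(D_2) + 2·(-1)·(-3)·Cov(D_1,D_2)
= 1·4.1 + 9·0.3 + 6·-0.87 = 1.58
σ(-D_1 - 3D_2) = √1.58 ≈ 1.257

1.257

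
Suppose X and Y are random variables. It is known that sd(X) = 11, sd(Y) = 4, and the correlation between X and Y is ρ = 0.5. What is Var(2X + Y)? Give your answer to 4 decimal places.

588.0000

Var(X) = (11)² = 121;  Var(Y) = (4)² = 16
Cov(X,Y) = ρ·sd(X)·sd(Y) = 0.5·11·4 = 22
Var(2X + Y) = (2)²·Var(X) + (1)²·Var(Y) + 2·(2)·(1)·Cov(X,Y)
= 4·121 + 1·16 + 4·22 = 588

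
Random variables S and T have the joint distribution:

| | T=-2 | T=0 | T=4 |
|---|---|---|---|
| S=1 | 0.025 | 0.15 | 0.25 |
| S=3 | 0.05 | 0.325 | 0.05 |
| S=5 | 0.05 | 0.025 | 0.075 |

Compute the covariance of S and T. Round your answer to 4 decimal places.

E[S] = 2.45,  E[T] = 1.25
E[ST] = 2.25
Cov(S,T) = E[ST] − E[S]E[T] = 2.25 − (2.45)(1.25) = -0.8125

-0.8125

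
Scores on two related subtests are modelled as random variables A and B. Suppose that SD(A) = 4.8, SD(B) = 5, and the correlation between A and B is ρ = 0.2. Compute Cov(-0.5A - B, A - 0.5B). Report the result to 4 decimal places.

-2.6200

Var(A) = (4.8)² = 23.04;  Var(B) = (5)² = 25
Cov(A,B) = ρ·SD(A)·SD(B) = 0.2·4.8·5 = 4.8
Cov(-0.5A - B, A - 0.5B) = (-0.5)(1)Var(A) + (-1)(-0.5)Var(B) + [(-0.5)(-0.5) + (-1)(1)]Cov(A,B)
= -0.5·23.04 + 0.5·25 + -0.75·4.8 = -2.62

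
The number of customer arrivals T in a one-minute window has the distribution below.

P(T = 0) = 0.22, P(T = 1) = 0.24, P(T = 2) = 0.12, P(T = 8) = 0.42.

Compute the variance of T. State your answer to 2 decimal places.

12.85

E[T] = (0)(0.22) + (1)(0.24) + (2)(0.12) + (8)(0.42) = 3.84
E[T²] = (0)²(0.22) + (1)²(0.24) + (2)²(0.12) + (8)²(0.42) = 27.6
Var(T) = E[T²] − (E[T])² = 27.6 − (3.84)² = 12.8544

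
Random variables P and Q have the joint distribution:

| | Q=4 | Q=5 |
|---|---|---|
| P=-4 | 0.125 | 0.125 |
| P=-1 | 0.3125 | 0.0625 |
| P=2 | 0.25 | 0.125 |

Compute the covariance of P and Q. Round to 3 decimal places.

E[P] = -0.625,  E[Q] = 4.3125
E[PQ] = -2.8125
cov(P,Q) = E[PQ] − E[P]E[Q] = -2.8125 − (-0.625)(4.3125) = -0.1171875

-0.117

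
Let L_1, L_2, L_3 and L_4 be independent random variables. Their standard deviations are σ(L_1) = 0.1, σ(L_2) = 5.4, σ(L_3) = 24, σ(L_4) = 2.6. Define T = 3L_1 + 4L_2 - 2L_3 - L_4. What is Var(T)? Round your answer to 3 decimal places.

Var(L_1) = 0.01, Var(L_2) = 29.16, Var(L_3) = 576, Var(L_4) = 6.76
By independence, Var(T) = (3)²Var(L_1) + (4)²Var(L_2) + (-2)²Var(L_3) + (-1)²Var(L_4)
= (3)²·0.01 + (4)²·29.16 + (-2)²·576 + (-1)²·6.76 = 2777.41

2777.410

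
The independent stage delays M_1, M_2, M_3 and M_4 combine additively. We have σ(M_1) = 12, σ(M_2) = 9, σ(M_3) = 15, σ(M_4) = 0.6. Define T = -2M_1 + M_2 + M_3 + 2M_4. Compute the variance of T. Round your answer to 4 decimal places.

883.4400

var(M_1) = 144, var(M_2) = 81, var(M_3) = 225, var(M_4) = 0.36
By independence, var(T) = (-2)²var(M_1) + (1)²var(M_2) + (1)²var(M_3) + (2)²var(M_4)
= (-2)²·144 + (1)²·81 + (1)²·225 + (2)²·0.36 = 883.44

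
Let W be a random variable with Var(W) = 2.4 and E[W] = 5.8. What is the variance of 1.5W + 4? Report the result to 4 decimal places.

5.4000

Var(1.5W + 4) = (1.5)²·Var(W) = 2.25·2.4 = 5.4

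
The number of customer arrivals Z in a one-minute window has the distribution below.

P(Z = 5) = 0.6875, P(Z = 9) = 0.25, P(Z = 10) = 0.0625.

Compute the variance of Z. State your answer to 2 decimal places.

3.84

E[Z] = (5)(0.6875) + (9)(0.25) + (10)(0.0625) = 6.3125
E[Z²] = (5)²(0.6875) + (9)²(0.25) + (10)²(0.0625) = 43.6875
Var(Z) = E[Z²] − (E[Z])² = 43.6875 − (6.3125)² = 3.83984375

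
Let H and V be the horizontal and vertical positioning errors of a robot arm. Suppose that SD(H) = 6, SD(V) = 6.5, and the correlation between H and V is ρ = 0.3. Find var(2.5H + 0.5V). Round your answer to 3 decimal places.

var(H) = (6)² = 36;  var(V) = (6.5)² = 42.25
Cov(H,V) = ρ·SD(H)·SD(V) = 0.3·6·6.5 = 11.7
var(2.5H + 0.5V) = (2.5)²·var(H) + (0.5)²·var(V) + 2·(2.5)·(0.5)·Cov(H,V)
= 6.25·36 + 0.25·42.25 + 2.5·11.7 = 264.8125

264.813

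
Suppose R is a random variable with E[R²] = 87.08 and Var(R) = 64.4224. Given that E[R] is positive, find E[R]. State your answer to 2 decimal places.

4.76

(E[R])² = E[R²] − Var(R) = 87.08 − 64.4224 = 22.6576
E[R] = √22.6576 = 4.76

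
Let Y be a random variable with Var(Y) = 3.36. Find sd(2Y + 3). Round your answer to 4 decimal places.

Var(2Y + 3) = (2)²·3.36 = 13.44
sd(2Y + 3) = √13.44 ≈ 3.6661

3.6661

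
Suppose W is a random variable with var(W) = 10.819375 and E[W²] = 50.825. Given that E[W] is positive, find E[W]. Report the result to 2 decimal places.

(E[W])² = E[W²] − var(W) = 50.825 − 10.819375 = 40.005625
E[W] = √40.005625 = 6.325

6.33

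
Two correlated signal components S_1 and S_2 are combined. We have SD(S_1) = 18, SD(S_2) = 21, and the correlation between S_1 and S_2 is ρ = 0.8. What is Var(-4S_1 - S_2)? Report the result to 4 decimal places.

Var(S_1) = (18)² = 324;  Var(S_2) = (21)² = 441
cov(S_1,S_2) = ρ·SD(S_1)·SD(S_2) = 0.8·18·21 = 302.4
Var(-4S_1 - S_2) = (-4)²·Var(S_1) + (-1)²·Var(S_2) + 2·(-4)·(-1)·cov(S_1,S_2)
= 16·324 + 1·441 + 8·302.4 = 8044.2

8044.2000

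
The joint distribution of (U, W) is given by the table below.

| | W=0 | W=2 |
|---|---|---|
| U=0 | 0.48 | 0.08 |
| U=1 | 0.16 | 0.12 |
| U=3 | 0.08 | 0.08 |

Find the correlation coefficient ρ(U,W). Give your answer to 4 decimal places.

E[U] = 0.76,  E[W] = 0.56
E[UW] = 0.72
Cov(U,W) = E[UW] − E[U]E[W] = 0.72 − (0.76)(0.56) = 0.2944
var(U) = 1.1424,  var(W) = 0.8064
ρ = 0.2944 / √(1.1424·0.8064) ≈ 0.3067

0.3067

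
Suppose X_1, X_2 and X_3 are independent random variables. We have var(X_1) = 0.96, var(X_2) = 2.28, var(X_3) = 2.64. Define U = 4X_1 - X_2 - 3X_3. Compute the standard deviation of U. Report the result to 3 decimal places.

6.434

By independence, var(U) = (4)²var(X_1) + (-1)²var(X_2) + (-3)²var(X_3)
= (4)²·0.96 + (-1)²·2.28 + (-3)²·2.64 = 41.4
σ(U) = √41.4 ≈ 6.434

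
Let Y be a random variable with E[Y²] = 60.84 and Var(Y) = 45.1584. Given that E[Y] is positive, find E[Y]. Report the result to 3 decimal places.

(E[Y])² = E[Y²] − Var(Y) = 60.84 − 45.1584 = 15.6816
E[Y] = √15.6816 = 3.96

3.960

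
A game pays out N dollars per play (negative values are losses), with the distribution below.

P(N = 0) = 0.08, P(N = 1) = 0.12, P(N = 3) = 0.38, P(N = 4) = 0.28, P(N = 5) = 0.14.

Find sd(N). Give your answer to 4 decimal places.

1.4260

E[N] = (0)(0.08) + (1)(0.12) + (3)(0.38) + (4)(0.28) + (5)(0.14) = 3.08
E[N²] = (0)²(0.08) + (1)²(0.12) + (3)²(0.38) + (4)²(0.28) + (5)²(0.14) = 11.52
Var(N) = E[N²] − (E[N])² = 11.52 − (3.08)² = 2.0336
sd(N) = √2.0336 ≈ 1.4260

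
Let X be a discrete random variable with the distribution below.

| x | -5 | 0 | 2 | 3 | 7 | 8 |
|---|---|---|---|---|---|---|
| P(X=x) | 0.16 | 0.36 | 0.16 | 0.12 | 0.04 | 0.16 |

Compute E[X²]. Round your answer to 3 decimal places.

E[X²] = (-5)²(0.16) + (0)²(0.36) + (2)²(0.16) + (3)²(0.12) + (7)²(0.04) + (8)²(0.16) = 17.92

17.920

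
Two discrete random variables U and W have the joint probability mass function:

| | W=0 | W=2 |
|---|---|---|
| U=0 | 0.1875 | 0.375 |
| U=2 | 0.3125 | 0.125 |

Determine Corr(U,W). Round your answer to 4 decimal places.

E[U] = 0.875,  E[W] = 1
E[UW] = 0.5
Cov(U,W) = E[UW] − E[U]E[W] = 0.5 − (0.875)(1) = -0.375
var(U) = 0.984375,  var(W) = 1
ρ = -0.375 / √(0.984375·1) ≈ -0.3780

-0.3780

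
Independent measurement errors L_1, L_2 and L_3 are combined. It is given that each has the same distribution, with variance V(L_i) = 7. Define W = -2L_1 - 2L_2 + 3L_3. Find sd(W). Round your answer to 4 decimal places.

10.9087

By independence, V(W) = (-2)²V(L_1) + (-2)²V(L_2) + (3)²V(L_3)
= (-2)²·7 + (-2)²·7 + (3)²·7 = 119
sd(W) = √119 ≈ 10.9087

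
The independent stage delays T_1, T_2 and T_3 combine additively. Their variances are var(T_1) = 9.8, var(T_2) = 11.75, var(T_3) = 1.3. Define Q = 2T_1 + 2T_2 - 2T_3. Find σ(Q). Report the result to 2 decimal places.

By independence, var(Q) = (2)²var(T_1) + (2)²var(T_2) + (-2)²var(T_3)
= (2)²·9.8 + (2)²·11.75 + (-2)²·1.3 = 91.4
σ(Q) = √91.4 ≈ 9.56

9.56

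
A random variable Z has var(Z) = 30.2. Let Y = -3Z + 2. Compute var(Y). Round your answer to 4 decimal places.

271.8000

var(-3Z + 2) = (-3)²·var(Z) = 9·30.2 = 271.8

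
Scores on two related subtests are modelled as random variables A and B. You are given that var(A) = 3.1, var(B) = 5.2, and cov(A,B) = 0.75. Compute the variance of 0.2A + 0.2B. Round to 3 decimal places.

var(0.2A + 0.2B) = (0.2)²·var(A) + (0.2)²·var(B) + 2·(0.2)·(0.2)·cov(A,B)
= 0.04·3.1 + 0.04·5.2 + 0.08·0.75 = 0.392

0.392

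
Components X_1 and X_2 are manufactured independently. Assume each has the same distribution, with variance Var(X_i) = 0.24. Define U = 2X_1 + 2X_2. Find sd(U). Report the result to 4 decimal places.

By independence, Var(U) = (2)²Var(X_1) + (2)²Var(X_2)
= (2)²·0.24 + (2)²·0.24 = 1.92
sd(U) = √1.92 ≈ 1.3856

1.3856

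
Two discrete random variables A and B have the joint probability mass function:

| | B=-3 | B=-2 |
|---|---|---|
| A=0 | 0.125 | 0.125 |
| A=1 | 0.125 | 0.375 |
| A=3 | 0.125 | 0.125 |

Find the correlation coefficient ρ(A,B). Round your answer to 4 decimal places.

-0.0592

E[A] = 1.25,  E[B] = -2.375
E[AB] = -3
Cov(A,B) = E[AB] − E[A]E[B] = -3 − (1.25)(-2.375) = -0.03125
var(A) = 1.1875,  var(B) = 0.234375
ρ = -0.03125 / √(1.1875·0.234375) ≈ -0.0592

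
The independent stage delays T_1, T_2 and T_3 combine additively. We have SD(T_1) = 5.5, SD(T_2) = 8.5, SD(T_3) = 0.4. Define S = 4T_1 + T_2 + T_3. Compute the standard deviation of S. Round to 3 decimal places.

23.588

V(T_1) = 30.25, V(T_2) = 72.25, V(T_3) = 0.16
By independence, V(S) = (4)²V(T_1) + (1)²V(T_2) + (1)²V(T_3)
= (4)²·30.25 + (1)²·72.25 + (1)²·0.16 = 556.41
SD(S) = √556.41 ≈ 23.588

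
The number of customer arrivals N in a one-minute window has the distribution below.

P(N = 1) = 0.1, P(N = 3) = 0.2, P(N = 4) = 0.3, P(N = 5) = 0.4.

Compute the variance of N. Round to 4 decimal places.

E[N] = (1)(0.1) + (3)(0.2) + (4)(0.3) + (5)(0.4) = 3.9
E[N²] = (1)²(0.1) + (3)²(0.2) + (4)²(0.3) + (5)²(0.4) = 16.7
var(N) = E[N²] − (E[N])² = 16.7 − (3.9)² = 1.49

1.4900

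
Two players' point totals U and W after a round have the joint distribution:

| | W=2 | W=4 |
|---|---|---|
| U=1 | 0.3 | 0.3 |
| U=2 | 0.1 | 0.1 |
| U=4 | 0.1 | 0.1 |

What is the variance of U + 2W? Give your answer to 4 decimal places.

E[U] = 1.8,  E[W] = 3,  E[UW] = 5.4
Var(U) = 4.6 − (1.8)² = 1.36;  Var(W) = 10 − (3)² = 1
Cov(U,W) = 5.4 − (1.8)(3) = 0
Var(U + 2W) = (1)²·1.36 + (2)²·1 + 2·(1)·(2)·0 = 5.36

5.3600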